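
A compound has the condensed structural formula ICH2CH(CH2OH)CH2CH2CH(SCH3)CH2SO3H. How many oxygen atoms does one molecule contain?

4

Element totals:
  C: 8
  H: 17
  I: 1
  O: 4
  S: 2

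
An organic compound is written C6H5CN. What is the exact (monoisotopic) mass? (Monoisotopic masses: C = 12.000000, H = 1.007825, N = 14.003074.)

Atom tally by fragment:
  benzene ring core → C:6 H:6
  (− 1 ring H displaced by substituents)
  + CN → C:1 N:1
Element totals:
  C: 7
  H: 5
  N: 1
Molecular formula: C7H5N.
  M = 7(12.0) + 5(1.007825) + 14.003074
    = 84.000000 + 5.039125 + 14.003074 = 103.042199

103.0422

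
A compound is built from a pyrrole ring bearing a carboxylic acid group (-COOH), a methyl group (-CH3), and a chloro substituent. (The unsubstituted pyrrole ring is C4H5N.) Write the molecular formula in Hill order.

C6H6ClNO2

Atom tally by fragment:
  pyrrole ring core → C:4 H:5 N:1
  (− 3 ring H displaced by substituents)
  + COOH → C:1 H:1 O:2
  + CH3 → C:1 H:3
  + Cl → Cl:1
Element totals:
  C: 6
  H: 6
  Cl: 1
  N: 1
  O: 2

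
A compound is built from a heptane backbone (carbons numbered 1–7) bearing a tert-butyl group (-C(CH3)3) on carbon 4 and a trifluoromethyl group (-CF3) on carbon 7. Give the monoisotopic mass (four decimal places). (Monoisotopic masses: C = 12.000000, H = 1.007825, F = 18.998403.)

224.1752

Atom tally by fragment:
  CH3 → C:1 H:3
  CH2 → C:1 H:2
  CH2 → C:1 H:2
  CH(C(CH3)3) → C:5 H:10
  CH2 → C:1 H:2
  CH2 → C:1 H:2
  CH2CF3 → C:2 H:2 F:3
Element totals:
  C: 12
  H: 23
  F: 3
Molecular formula: C12H23F3.
  M = 12(12.0) + 23(1.007825) + 3(18.998403)
    = 144.000000 + 23.179975 + 56.995209 = 224.175184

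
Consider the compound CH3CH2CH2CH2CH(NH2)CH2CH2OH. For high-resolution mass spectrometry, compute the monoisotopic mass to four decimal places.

131.1310

Element totals:
  C: 7
  H: 17
  N: 1
  O: 1
Molecular formula: C7H17NO.
  M = 7(12.0) + 17(1.007825) + 14.003074 + 15.994915
    = 84.000000 + 17.133025 + 14.003074 + 15.994915 = 131.131014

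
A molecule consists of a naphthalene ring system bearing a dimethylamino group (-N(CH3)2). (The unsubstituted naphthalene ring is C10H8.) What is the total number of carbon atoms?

Atom tally by fragment:
  naphthalene ring system core → C:10 H:8
  (− 1 ring H displaced by substituents)
  + N(CH3)2 → N:1 C:2 H:6
Element totals:
  C: 12
  H: 13
  N: 1

12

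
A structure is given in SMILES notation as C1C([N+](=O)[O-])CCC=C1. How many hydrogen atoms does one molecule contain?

9

Atom tally by fragment:
  cyclohexene ring core → C:6 H:10
  (− 1 ring H displaced by substituents)
  + NO2 → N:1 O:2
Element totals:
  C: 6
  H: 9
  N: 1
  O: 2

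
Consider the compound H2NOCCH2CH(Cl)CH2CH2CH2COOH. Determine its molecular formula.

Element totals:
  C: 7
  H: 12
  Cl: 1
  N: 1
  O: 3

C7H12ClNO3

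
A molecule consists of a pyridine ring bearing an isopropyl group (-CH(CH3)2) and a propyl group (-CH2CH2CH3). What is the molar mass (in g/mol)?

163.26 g/mol

Atom tally by fragment:
  pyridine ring core → C:5 H:5 N:1
  (− 2 ring H displaced by substituents)
  + CH(CH3)2 → C:3 H:7
  + CH2CH2CH3 → C:3 H:7
Element totals:
  C: 11
  H: 17
  N: 1
Molecular formula: C11H17N.
  M = 11(12.011) + 17(1.008) + 14.007
    = 132.121 + 17.136 + 14.007 = 163.264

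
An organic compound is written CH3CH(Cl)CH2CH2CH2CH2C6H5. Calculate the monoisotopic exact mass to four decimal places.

Element totals:
  C: 12
  H: 17
  Cl: 1
Molecular formula: C12H17Cl.
  M = 12(12.0) + 17(1.007825) + 34.968853
    = 144.000000 + 17.133025 + 34.968853 = 196.101878

196.1019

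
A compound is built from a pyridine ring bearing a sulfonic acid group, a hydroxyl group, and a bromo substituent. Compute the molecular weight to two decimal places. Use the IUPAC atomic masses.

254.05 g/mol

Atom tally by fragment:
  pyridine ring core → C:5 H:5 N:1
  (− 3 ring H displaced by substituents)
  + SO3H → S:1 O:3 H:1
  + OH → O:1 H:1
  + Br → Br:1
Element totals:
  C: 5
  H: 4
  Br: 1
  N: 1
  O: 4
  S: 1
Molecular formula: C5H4BrNO4S.
  M = 5(12.011) + 4(1.008) + 79.904 + 14.007 + 4(15.999) + 32.06
    = 60.055 + 4.032 + 79.904 + 14.007 + 63.996 + 32.060 = 254.054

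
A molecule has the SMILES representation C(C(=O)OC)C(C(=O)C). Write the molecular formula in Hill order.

C6H10O3

Atom tally by fragment:
  CH3OOCCH2 → C:3 H:5 O:2
  CH2COCH3 → C:3 H:5 O:1
Element totals:
  C: 6
  H: 10
  O: 3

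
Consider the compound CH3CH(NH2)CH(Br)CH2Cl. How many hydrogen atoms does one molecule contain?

Element totals:
  C: 4
  H: 9
  Br: 1
  Cl: 1
  N: 1

9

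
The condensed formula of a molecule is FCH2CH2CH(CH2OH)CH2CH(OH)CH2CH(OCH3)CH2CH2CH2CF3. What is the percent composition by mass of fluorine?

Element totals:
  C: 13
  H: 24
  F: 4
  O: 3
Molecular formula: C13H24F4O3.
Molar mass = 304.324 g/mol.
Mass from F: 4 × 18.998 = 75.992 g/mol.
%F = 75.992 / 304.324 × 100 = 24.97%.

24.97%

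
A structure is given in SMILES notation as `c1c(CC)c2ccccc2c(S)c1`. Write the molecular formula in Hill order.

Atom tally by fragment:
  naphthalene ring system core → C:10 H:8
  (− 2 ring H displaced by substituents)
  + C2H5 → C:2 H:5
  + SH → S:1 H:1
Element totals:
  C: 12
  H: 12
  S: 1

C12H12S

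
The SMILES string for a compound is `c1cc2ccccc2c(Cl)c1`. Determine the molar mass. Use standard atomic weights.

Atom tally by fragment:
  naphthalene ring system core → C:10 H:8
  (− 1 ring H displaced by substituents)
  + Cl → Cl:1
Element totals:
  C: 10
  H: 7
  Cl: 1
Molecular formula: C10H7Cl.
  M = 10(12.011) + 7(1.008) + 35.45
    = 120.110 + 7.056 + 35.450 = 162.616

162.62 g/mol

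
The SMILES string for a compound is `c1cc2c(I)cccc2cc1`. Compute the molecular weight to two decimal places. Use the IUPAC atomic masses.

254.07 g/mol

Atom tally by fragment:
  naphthalene ring system core → C:10 H:8
  (− 1 ring H displaced by substituents)
  + I → I:1
Element totals:
  C: 10
  H: 7
  I: 1
Molecular formula: C10H7I.
  M = 10(12.011) + 7(1.008) + 126.904
    = 120.110 + 7.056 + 126.904 = 254.070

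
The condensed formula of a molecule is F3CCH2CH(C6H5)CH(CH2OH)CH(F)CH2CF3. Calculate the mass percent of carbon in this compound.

50.61%

Atom tally by fragment:
  F3CCH2 → C:2 H:2 F:3
  CH(C6H5) → C:7 H:6
  CH(CH2OH) → C:2 H:4 O:1
  CH(F) → C:1 H:1 F:1
  CH2CF3 → C:2 H:2 F:3
Element totals:
  C: 14
  H: 15
  F: 7
  O: 1
Molecular formula: C14H15F7O.
Molar mass = 332.259 g/mol.
Mass from C: 14 × 12.011 = 168.154 g/mol.
%C = 168.154 / 332.259 × 100 = 50.61%.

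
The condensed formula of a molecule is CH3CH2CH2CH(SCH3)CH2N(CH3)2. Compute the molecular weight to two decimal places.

161.31 g/mol

Atom tally by fragment:
  CH3 → C:1 H:3
  CH2 → C:1 H:2
  CH2 → C:1 H:2
  CH(SCH3) → C:2 H:4 S:1
  CH2N(CH3)2 → C:3 H:8 N:1
Element totals:
  C: 8
  H: 19
  N: 1
  S: 1
Molecular formula: C8H19NS.
  M = 8(12.011) + 19(1.008) + 14.007 + 32.06
    = 96.088 + 19.152 + 14.007 + 32.060 = 161.307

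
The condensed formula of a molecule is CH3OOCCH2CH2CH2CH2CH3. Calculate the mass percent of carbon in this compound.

Atom tally by fragment:
  CH3OOCCH2 → C:3 H:5 O:2
  CH2 → C:1 H:2
  CH2 → C:1 H:2
  CH2 → C:1 H:2
  CH3 → C:1 H:3
Element totals:
  C: 7
  H: 14
  O: 2
Molecular formula: C7H14O2.
Molar mass = 130.187 g/mol.
Mass from C: 7 × 12.011 = 84.077 g/mol.
%C = 84.077 / 130.187 × 100 = 64.58%.

64.58%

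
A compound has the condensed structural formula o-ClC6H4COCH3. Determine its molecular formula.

C8H7ClO

Element totals:
  C: 8
  H: 7
  Cl: 1
  O: 1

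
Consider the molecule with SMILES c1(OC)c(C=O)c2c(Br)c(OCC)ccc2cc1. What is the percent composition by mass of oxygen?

15.53%

Atom tally by fragment:
  naphthalene ring system core → C:10 H:8
  (− 4 ring H displaced by substituents)
  + OCH3 → C:1 H:3 O:1
  + CHO → C:1 H:1 O:1
  + Br → Br:1
  + OC2H5 → C:2 H:5 O:1
Element totals:
  C: 14
  H: 13
  Br: 1
  O: 3
Molecular formula: C14H13BrO3.
Molar mass = 309.159 g/mol.
Mass from O: 3 × 15.999 = 47.997 g/mol.
%O = 47.997 / 309.159 × 100 = 15.53%.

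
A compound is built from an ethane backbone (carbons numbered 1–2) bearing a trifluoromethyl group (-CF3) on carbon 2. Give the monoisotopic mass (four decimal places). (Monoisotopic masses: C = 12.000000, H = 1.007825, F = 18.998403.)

98.0343

Atom tally by fragment:
  CH3 → C:1 H:3
  CH2CF3 → C:2 H:2 F:3
Element totals:
  C: 3
  H: 5
  F: 3
Molecular formula: C3H5F3.
  M = 3(12.0) + 5(1.007825) + 3(18.998403)
    = 36.000000 + 5.039125 + 56.995209 = 98.034334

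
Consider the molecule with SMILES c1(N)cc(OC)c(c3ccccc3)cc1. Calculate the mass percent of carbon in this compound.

Atom tally by fragment:
  benzene ring core → C:6 H:6
  (− 3 ring H displaced by substituents)
  + NH2 → N:1 H:2
  + OCH3 → C:1 H:3 O:1
  + C6H5 → C:6 H:5
Element totals:
  C: 13
  H: 13
  N: 1
  O: 1
Molecular formula: C13H13NO.
Molar mass = 199.253 g/mol.
Mass from C: 13 × 12.011 = 156.143 g/mol.
%C = 156.143 / 199.253 × 100 = 78.36%.

78.36%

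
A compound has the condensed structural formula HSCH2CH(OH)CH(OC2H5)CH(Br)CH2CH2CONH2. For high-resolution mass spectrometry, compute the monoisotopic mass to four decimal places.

Element totals:
  C: 9
  H: 18
  Br: 1
  N: 1
  O: 3
  S: 1
Molecular formula: C9H18BrNO3S.
  M = 9(12.0) + 18(1.007825) + 78.918338 + 14.003074 + 3(15.994915) + 31.972071
    = 108.000000 + 18.140850 + 78.918338 + 14.003074 + 47.984745 + 31.972071 = 299.019078

299.0191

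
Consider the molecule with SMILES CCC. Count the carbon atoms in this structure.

3

Atom tally by fragment:
  CH3 → C:1 H:3
  CH2 → C:1 H:2
  CH3 → C:1 H:3
Element totals:
  C: 3
  H: 8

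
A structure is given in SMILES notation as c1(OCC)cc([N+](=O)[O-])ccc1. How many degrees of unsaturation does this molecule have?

Atom tally by fragment:
  benzene ring core → C:6 H:6
  (− 2 ring H displaced by substituents)
  + OC2H5 → C:2 H:5 O:1
  + NO2 → N:1 O:2
Element totals:
  C: 8
  H: 9
  N: 1
  O: 3
Molecular formula: C8H9NO3.
DoU = (2C + 2 + N − H − X) / 2 = (2·8 + 2 + 1 − 9 − 0) / 2 = 5.

5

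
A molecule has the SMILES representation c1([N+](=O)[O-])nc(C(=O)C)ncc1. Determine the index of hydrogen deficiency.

6

Atom tally by fragment:
  pyrimidine ring core → C:4 H:4 N:2
  (− 2 ring H displaced by substituents)
  + NO2 → N:1 O:2
  + COCH3 → C:2 H:3 O:1
Element totals:
  C: 6
  H: 5
  N: 3
  O: 3
Molecular formula: C6H5N3O3.
DoU = (2C + 2 + N − H − X) / 2 = (2·6 + 2 + 3 − 5 − 0) / 2 = 6.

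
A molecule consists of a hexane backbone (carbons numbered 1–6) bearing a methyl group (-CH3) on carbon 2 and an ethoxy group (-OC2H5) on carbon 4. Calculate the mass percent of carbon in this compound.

74.93%

Atom tally by fragment:
  CH3 → C:1 H:3
  CH(CH3) → C:2 H:4
  CH2 → C:1 H:2
  CH(OC2H5) → C:3 H:6 O:1
  CH2 → C:1 H:2
  CH3 → C:1 H:3
Element totals:
  C: 9
  H: 20
  O: 1
Molecular formula: C9H20O.
Molar mass = 144.258 g/mol.
Mass from C: 9 × 12.011 = 108.099 g/mol.
%C = 108.099 / 144.258 × 100 = 74.93%.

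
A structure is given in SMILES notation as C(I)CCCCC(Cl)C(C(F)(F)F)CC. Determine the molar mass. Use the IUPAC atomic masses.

Atom tally by fragment:
  ICH2 → C:1 H:2 I:1
  CH2 → C:1 H:2
  CH2 → C:1 H:2
  CH2 → C:1 H:2
  CH2 → C:1 H:2
  CH(Cl) → C:1 H:1 Cl:1
  CH(CF3) → C:2 H:1 F:3
  CH2 → C:1 H:2
  CH3 → C:1 H:3
Element totals:
  C: 10
  H: 17
  Cl: 1
  F: 3
  I: 1
Molecular formula: C10H17ClF3I.
  M = 10(12.011) + 17(1.008) + 35.45 + 3(18.998) + 126.904
    = 120.110 + 17.136 + 35.450 + 56.994 + 126.904 = 356.594

356.59 g/mol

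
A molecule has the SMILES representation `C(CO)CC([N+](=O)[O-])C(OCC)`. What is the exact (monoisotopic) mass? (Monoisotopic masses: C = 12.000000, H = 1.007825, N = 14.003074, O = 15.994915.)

177.1001

Atom tally by fragment:
  HOCH2CH2 → C:2 H:5 O:1
  CH2 → C:1 H:2
  CH(NO2) → C:1 H:1 N:1 O:2
  CH2OC2H5 → C:3 H:7 O:1
Element totals:
  C: 7
  H: 15
  N: 1
  O: 4
Molecular formula: C7H15NO4.
  M = 7(12.0) + 15(1.007825) + 14.003074 + 4(15.994915)
    = 84.000000 + 15.117375 + 14.003074 + 63.979660 = 177.100109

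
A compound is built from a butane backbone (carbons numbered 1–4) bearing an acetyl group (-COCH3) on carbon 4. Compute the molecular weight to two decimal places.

Atom tally by fragment:
  CH3 → C:1 H:3
  CH2 → C:1 H:2
  CH2 → C:1 H:2
  CH2COCH3 → C:3 H:5 O:1
Element totals:
  C: 6
  H: 12
  O: 1
Molecular formula: C6H12O.
  M = 6(12.011) + 12(1.008) + 15.999
    = 72.066 + 12.096 + 15.999 = 100.161

100.16 g/mol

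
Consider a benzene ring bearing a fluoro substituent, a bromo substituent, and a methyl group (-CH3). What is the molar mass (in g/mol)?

189.03 g/mol

Atom tally by fragment:
  benzene ring core → C:6 H:6
  (− 3 ring H displaced by substituents)
  + F → F:1
  + Br → Br:1
  + CH3 → C:1 H:3
Element totals:
  C: 7
  H: 6
  Br: 1
  F: 1
Molecular formula: C7H6BrF.
  M = 7(12.011) + 6(1.008) + 79.904 + 18.998
    = 84.077 + 6.048 + 79.904 + 18.998 = 189.027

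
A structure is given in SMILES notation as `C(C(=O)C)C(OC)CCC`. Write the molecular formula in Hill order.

Atom tally by fragment:
  CH3COCH2 → C:3 H:5 O:1
  CH(OCH3) → C:2 H:4 O:1
  CH2 → C:1 H:2
  CH2 → C:1 H:2
  CH3 → C:1 H:3
Element totals:
  C: 8
  H: 16
  O: 2

C8H16O2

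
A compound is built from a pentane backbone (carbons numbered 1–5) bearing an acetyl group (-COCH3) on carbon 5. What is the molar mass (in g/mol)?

114.19 g/mol

Atom tally by fragment:
  CH3 → C:1 H:3
  CH2 → C:1 H:2
  CH2 → C:1 H:2
  CH2 → C:1 H:2
  CH2COCH3 → C:3 H:5 O:1
Element totals:
  C: 7
  H: 14
  O: 1
Molecular formula: C7H14O.
  M = 7(12.011) + 14(1.008) + 15.999
    = 84.077 + 14.112 + 15.999 = 114.188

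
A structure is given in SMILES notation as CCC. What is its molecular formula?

C3H8

Atom tally by fragment:
  CH3 → C:1 H:3
  CH2 → C:1 H:2
  CH3 → C:1 H:3
Element totals:
  C: 3
  H: 8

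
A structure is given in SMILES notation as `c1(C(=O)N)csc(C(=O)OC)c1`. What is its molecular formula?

Atom tally by fragment:
  thiophene ring core → C:4 H:4 S:1
  (− 2 ring H displaced by substituents)
  + CONH2 → C:1 H:2 O:1 N:1
  + COOCH3 → C:2 H:3 O:2
Element totals:
  C: 7
  H: 7
  N: 1
  O: 3
  S: 1

C7H7NO3S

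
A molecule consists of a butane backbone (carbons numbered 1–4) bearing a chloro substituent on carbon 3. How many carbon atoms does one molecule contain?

Atom tally by fragment:
  CH3 → C:1 H:3
  CH2 → C:1 H:2
  CH(Cl) → C:1 H:1 Cl:1
  CH3 → C:1 H:3
Element totals:
  C: 4
  H: 9
  Cl: 1

4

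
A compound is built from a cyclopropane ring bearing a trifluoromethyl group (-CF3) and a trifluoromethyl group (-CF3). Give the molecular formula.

Atom tally by fragment:
  cyclopropane ring core → C:3 H:6
  (− 2 ring H displaced by substituents)
  + CF3 → C:1 F:3
  + CF3 → C:1 F:3
Element totals:
  C: 5
  H: 4
  F: 6

C5H4F6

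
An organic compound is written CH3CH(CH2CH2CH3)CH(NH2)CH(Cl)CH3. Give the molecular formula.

Atom tally by fragment:
  CH3 → C:1 H:3
  CH(CH2CH2CH3) → C:4 H:8
  CH(NH2) → C:1 H:3 N:1
  CH(Cl) → C:1 H:1 Cl:1
  CH3 → C:1 H:3
Element totals:
  C: 8
  H: 18
  Cl: 1
  N: 1

C8H18ClN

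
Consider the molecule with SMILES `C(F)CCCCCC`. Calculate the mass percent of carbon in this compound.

Atom tally by fragment:
  FCH2 → C:1 H:2 F:1
  CH2 → C:1 H:2
  CH2 → C:1 H:2
  CH2 → C:1 H:2
  CH2 → C:1 H:2
  CH2 → C:1 H:2
  CH3 → C:1 H:3
Element totals:
  C: 7
  H: 15
  F: 1
Molecular formula: C7H15F.
Molar mass = 118.195 g/mol.
Mass from C: 7 × 12.011 = 84.077 g/mol.
%C = 84.077 / 118.195 × 100 = 71.13%.

71.13%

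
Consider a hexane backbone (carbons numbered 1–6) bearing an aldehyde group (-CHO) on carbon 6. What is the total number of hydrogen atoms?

Atom tally by fragment:
  CH3 → C:1 H:3
  CH2 → C:1 H:2
  CH2 → C:1 H:2
  CH2 → C:1 H:2
  CH2 → C:1 H:2
  CH2CHO → C:2 H:3 O:1
Element totals:
  C: 7
  H: 14
  O: 1

14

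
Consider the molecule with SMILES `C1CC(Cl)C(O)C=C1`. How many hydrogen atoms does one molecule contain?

Atom tally by fragment:
  cyclohexene ring core → C:6 H:10
  (− 2 ring H displaced by substituents)
  + Cl → Cl:1
  + OH → O:1 H:1
Element totals:
  C: 6
  H: 9
  Cl: 1
  O: 1

9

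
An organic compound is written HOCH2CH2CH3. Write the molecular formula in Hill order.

C3H8O

Element totals:
  C: 3
  H: 8
  O: 1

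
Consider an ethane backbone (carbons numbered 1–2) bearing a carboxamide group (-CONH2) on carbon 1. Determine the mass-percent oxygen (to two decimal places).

21.89%

Atom tally by fragment:
  H2NOCCH2 → C:2 H:4 O:1 N:1
  CH3 → C:1 H:3
Element totals:
  C: 3
  H: 7
  N: 1
  O: 1
Molecular formula: C3H7NO.
Molar mass = 73.095 g/mol.
Mass from O: 1 × 15.999 = 15.999 g/mol.
%O = 15.999 / 73.095 × 100 = 21.89%.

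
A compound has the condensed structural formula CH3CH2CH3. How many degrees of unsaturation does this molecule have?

Atom tally by fragment:
  CH3 → C:1 H:3
  CH2 → C:1 H:2
  CH3 → C:1 H:3
Element totals:
  C: 3
  H: 8
Molecular formula: C3H8.
DoU = (2C + 2 + N − H − X) / 2 = (2·3 + 2 + 0 − 8 − 0) / 2 = 0.

0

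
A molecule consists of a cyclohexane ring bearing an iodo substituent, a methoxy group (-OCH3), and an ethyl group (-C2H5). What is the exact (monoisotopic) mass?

268.0324

Atom tally by fragment:
  cyclohexane ring core → C:6 H:12
  (− 3 ring H displaced by substituents)
  + I → I:1
  + OCH3 → C:1 H:3 O:1
  + C2H5 → C:2 H:5
Element totals:
  C: 9
  H: 17
  I: 1
  O: 1
Molecular formula: C9H17IO.
  M = 9(12.0) + 17(1.007825) + 126.904472 + 15.994915
    = 108.000000 + 17.133025 + 126.904472 + 15.994915 = 268.032412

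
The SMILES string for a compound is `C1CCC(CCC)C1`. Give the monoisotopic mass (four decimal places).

Atom tally by fragment:
  cyclopentane ring core → C:5 H:10
  (− 1 ring H displaced by substituents)
  + CH2CH2CH3 → C:3 H:7
Element totals:
  C: 8
  H: 16
Molecular formula: C8H16.
  M = 8(12.0) + 16(1.007825)
    = 96.000000 + 16.125200 = 112.125200

112.1252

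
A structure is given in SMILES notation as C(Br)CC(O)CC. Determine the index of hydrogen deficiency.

Atom tally by fragment:
  BrCH2 → C:1 H:2 Br:1
  CH2 → C:1 H:2
  CH(OH) → C:1 H:2 O:1
  CH2 → C:1 H:2
  CH3 → C:1 H:3
Element totals:
  C: 5
  H: 11
  Br: 1
  O: 1
Molecular formula: C5H11BrO.
DoU = (2C + 2 + N − H − X) / 2 = (2·5 + 2 + 0 − 11 − 1) / 2 = 0.

0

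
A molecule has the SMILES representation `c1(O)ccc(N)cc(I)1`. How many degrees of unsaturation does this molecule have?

4

Atom tally by fragment:
  benzene ring core → C:6 H:6
  (− 3 ring H displaced by substituents)
  + OH → O:1 H:1
  + NH2 → N:1 H:2
  + I → I:1
Element totals:
  C: 6
  H: 6
  I: 1
  N: 1
  O: 1
Molecular formula: C6H6INO.
DoU = (2C + 2 + N − H − X) / 2 = (2·6 + 2 + 1 − 6 − 1) / 2 = 4.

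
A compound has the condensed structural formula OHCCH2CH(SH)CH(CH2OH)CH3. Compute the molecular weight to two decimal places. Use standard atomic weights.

148.22 g/mol

Atom tally by fragment:
  OHCCH2 → C:2 H:3 O:1
  CH(SH) → C:1 H:2 S:1
  CH(CH2OH) → C:2 H:4 O:1
  CH3 → C:1 H:3
Element totals:
  C: 6
  H: 12
  O: 2
  S: 1
Molecular formula: C6H12O2S.
  M = 6(12.011) + 12(1.008) + 2(15.999) + 32.06
    = 72.066 + 12.096 + 31.998 + 32.060 = 148.220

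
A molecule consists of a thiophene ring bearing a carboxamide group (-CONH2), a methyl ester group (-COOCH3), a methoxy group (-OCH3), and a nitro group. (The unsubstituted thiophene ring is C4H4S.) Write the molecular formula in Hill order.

Atom tally by fragment:
  thiophene ring core → C:4 H:4 S:1
  (− 4 ring H displaced by substituents)
  + CONH2 → C:1 H:2 O:1 N:1
  + COOCH3 → C:2 H:3 O:2
  + OCH3 → C:1 H:3 O:1
  + NO2 → N:1 O:2
Element totals:
  C: 8
  H: 8
  N: 2
  O: 6
  S: 1

C8H8N2O6S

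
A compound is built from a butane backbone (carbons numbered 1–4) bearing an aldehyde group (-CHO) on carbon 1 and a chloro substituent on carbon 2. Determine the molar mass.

120.58 g/mol

Atom tally by fragment:
  OHCCH2 → C:2 H:3 O:1
  CH(Cl) → C:1 H:1 Cl:1
  CH2 → C:1 H:2
  CH3 → C:1 H:3
Element totals:
  C: 5
  H: 9
  Cl: 1
  O: 1
Molecular formula: C5H9ClO.
  M = 5(12.011) + 9(1.008) + 35.45 + 15.999
    = 60.055 + 9.072 + 35.450 + 15.999 = 120.576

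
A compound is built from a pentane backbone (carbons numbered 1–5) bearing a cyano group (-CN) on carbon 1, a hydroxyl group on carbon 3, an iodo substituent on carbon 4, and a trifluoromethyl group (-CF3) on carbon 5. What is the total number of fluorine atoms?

3

Atom tally by fragment:
  NCCH2 → C:2 H:2 N:1
  CH2 → C:1 H:2
  CH(OH) → C:1 H:2 O:1
  CH(I) → C:1 H:1 I:1
  CH2CF3 → C:2 H:2 F:3
Element totals:
  C: 7
  H: 9
  F: 3
  I: 1
  N: 1
  O: 1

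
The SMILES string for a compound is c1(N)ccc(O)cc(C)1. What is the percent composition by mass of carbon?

68.27%

Atom tally by fragment:
  benzene ring core → C:6 H:6
  (− 3 ring H displaced by substituents)
  + NH2 → N:1 H:2
  + OH → O:1 H:1
  + CH3 → C:1 H:3
Element totals:
  C: 7
  H: 9
  N: 1
  O: 1
Molecular formula: C7H9NO.
Molar mass = 123.155 g/mol.
Mass from C: 7 × 12.011 = 84.077 g/mol.
%C = 84.077 / 123.155 × 100 = 68.27%.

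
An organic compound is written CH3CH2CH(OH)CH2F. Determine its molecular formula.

Atom tally by fragment:
  CH3 → C:1 H:3
  CH2 → C:1 H:2
  CH(OH) → C:1 H:2 O:1
  CH2F → C:1 H:2 F:1
Element totals:
  C: 4
  H: 9
  F: 1
  O: 1

C4H9FO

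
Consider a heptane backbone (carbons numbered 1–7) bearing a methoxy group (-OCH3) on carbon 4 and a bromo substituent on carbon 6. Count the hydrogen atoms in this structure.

Atom tally by fragment:
  CH3 → C:1 H:3
  CH2 → C:1 H:2
  CH2 → C:1 H:2
  CH(OCH3) → C:2 H:4 O:1
  CH2 → C:1 H:2
  CH(Br) → C:1 H:1 Br:1
  CH3 → C:1 H:3
Element totals:
  C: 8
  H: 17
  Br: 1
  O: 1

17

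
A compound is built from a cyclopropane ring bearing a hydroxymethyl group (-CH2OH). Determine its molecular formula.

C4H8O

Atom tally by fragment:
  cyclopropane ring core → C:3 H:6
  (− 1 ring H displaced by substituents)
  + CH2OH → C:1 H:3 O:1
Element totals:
  C: 4
  H: 8
  O: 1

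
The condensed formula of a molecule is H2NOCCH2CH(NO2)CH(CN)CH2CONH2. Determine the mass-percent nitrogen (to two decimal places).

26.16%

Atom tally by fragment:
  H2NOCCH2 → C:2 H:4 O:1 N:1
  CH(NO2) → C:1 H:1 N:1 O:2
  CH(CN) → C:2 H:1 N:1
  CH2CONH2 → C:2 H:4 O:1 N:1
Element totals:
  C: 7
  H: 10
  N: 4
  O: 4
Molecular formula: C7H10N4O4.
Molar mass = 214.181 g/mol.
Mass from N: 4 × 14.007 = 56.028 g/mol.
%N = 56.028 / 214.181 × 100 = 26.16%.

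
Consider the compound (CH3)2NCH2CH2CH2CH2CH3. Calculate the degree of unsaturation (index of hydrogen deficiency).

0

Element totals:
  C: 7
  H: 17
  N: 1
Molecular formula: C7H17N.
DoU = (2C + 2 + N − H − X) / 2 = (2·7 + 2 + 1 − 17 − 0) / 2 = 0.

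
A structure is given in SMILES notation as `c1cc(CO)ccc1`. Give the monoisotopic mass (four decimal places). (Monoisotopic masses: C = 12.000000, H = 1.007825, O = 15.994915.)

108.0575

Atom tally by fragment:
  benzene ring core → C:6 H:6
  (− 1 ring H displaced by substituents)
  + CH2OH → C:1 H:3 O:1
Element totals:
  C: 7
  H: 8
  O: 1
Molecular formula: C7H8O.
  M = 7(12.0) + 8(1.007825) + 15.994915
    = 84.000000 + 8.062600 + 15.994915 = 108.057515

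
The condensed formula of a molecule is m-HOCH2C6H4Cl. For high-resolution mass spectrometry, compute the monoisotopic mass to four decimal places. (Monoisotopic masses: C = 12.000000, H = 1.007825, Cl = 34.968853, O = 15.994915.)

142.0185

Atom tally by fragment:
  benzene ring core → C:6 H:6
  (− 2 ring H displaced by substituents)
  + CH2OH → C:1 H:3 O:1
  + Cl → Cl:1
Element totals:
  C: 7
  H: 7
  Cl: 1
  O: 1
Molecular formula: C7H7ClO.
  M = 7(12.0) + 7(1.007825) + 34.968853 + 15.994915
    = 84.000000 + 7.054775 + 34.968853 + 15.994915 = 142.018543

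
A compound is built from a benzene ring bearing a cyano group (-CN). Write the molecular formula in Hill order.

C7H5N

Atom tally by fragment:
  benzene ring core → C:6 H:6
  (− 1 ring H displaced by substituents)
  + CN → C:1 N:1
Element totals:
  C: 7
  H: 5
  N: 1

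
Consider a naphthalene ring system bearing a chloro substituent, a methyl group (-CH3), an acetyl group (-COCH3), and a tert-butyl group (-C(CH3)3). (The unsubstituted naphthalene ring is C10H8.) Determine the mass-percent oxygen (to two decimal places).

Atom tally by fragment:
  naphthalene ring system core → C:10 H:8
  (− 4 ring H displaced by substituents)
  + Cl → Cl:1
  + CH3 → C:1 H:3
  + COCH3 → C:2 H:3 O:1
  + C(CH3)3 → C:4 H:9
Element totals:
  C: 17
  H: 19
  Cl: 1
  O: 1
Molecular formula: C17H19ClO.
Molar mass = 274.788 g/mol.
Mass from O: 1 × 15.999 = 15.999 g/mol.
%O = 15.999 / 274.788 × 100 = 5.82%.

5.82%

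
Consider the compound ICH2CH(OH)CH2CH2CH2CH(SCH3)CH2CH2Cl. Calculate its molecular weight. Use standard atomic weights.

Element totals:
  C: 9
  H: 18
  Cl: 1
  I: 1
  O: 1
  S: 1
Molecular formula: C9H18ClIOS.
  M = 9(12.011) + 18(1.008) + 35.45 + 126.904 + 15.999 + 32.06
    = 108.099 + 18.144 + 35.450 + 126.904 + 15.999 + 32.060 = 336.656

336.66 g/mol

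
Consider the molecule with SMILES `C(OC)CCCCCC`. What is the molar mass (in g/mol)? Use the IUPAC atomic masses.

Atom tally by fragment:
  CH3OCH2 → C:2 H:5 O:1
  CH2 → C:1 H:2
  CH2 → C:1 H:2
  CH2 → C:1 H:2
  CH2 → C:1 H:2
  CH2 → C:1 H:2
  CH3 → C:1 H:3
Element totals:
  C: 8
  H: 18
  O: 1
Molecular formula: C8H18O.
  M = 8(12.011) + 18(1.008) + 15.999
    = 96.088 + 18.144 + 15.999 = 130.231

130.23 g/mol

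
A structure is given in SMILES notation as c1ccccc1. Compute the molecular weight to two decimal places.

Atom tally by fragment:
  benzene ring core → C:6 H:6
Element totals:
  C: 6
  H: 6
Molecular formula: C6H6.
  M = 6(12.011) + 6(1.008)
    = 72.066 + 6.048 = 78.114

78.11 g/mol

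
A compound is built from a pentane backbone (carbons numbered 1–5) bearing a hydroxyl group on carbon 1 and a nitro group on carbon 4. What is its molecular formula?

Atom tally by fragment:
  HOCH2 → C:1 H:3 O:1
  CH2 → C:1 H:2
  CH2 → C:1 H:2
  CH(NO2) → C:1 H:1 N:1 O:2
  CH3 → C:1 H:3
Element totals:
  C: 5
  H: 11
  N: 1
  O: 3

C5H11NO3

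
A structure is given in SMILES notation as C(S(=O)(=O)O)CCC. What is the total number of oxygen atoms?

3

Atom tally by fragment:
  HO3SCH2 → C:1 H:3 S:1 O:3
  CH2 → C:1 H:2
  CH2 → C:1 H:2
  CH3 → C:1 H:3
Element totals:
  C: 4
  H: 10
  O: 3
  S: 1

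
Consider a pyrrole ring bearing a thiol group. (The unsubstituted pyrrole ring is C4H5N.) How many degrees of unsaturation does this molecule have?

Atom tally by fragment:
  pyrrole ring core → C:4 H:5 N:1
  (− 1 ring H displaced by substituents)
  + SH → S:1 H:1
Element totals:
  C: 4
  H: 5
  N: 1
  S: 1
Molecular formula: C4H5NS.
DoU = (2C + 2 + N − H − X) / 2 = (2·4 + 2 + 1 − 5 − 0) / 2 = 3.

3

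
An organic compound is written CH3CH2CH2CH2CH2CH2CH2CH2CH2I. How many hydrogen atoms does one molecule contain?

Element totals:
  C: 9
  H: 19
  I: 1

19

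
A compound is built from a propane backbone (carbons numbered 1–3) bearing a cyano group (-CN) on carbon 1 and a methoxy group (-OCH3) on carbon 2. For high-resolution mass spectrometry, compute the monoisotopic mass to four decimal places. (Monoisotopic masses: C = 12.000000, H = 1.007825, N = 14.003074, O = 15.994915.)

Atom tally by fragment:
  NCCH2 → C:2 H:2 N:1
  CH(OCH3) → C:2 H:4 O:1
  CH3 → C:1 H:3
Element totals:
  C: 5
  H: 9
  N: 1
  O: 1
Molecular formula: C5H9NO.
  M = 5(12.0) + 9(1.007825) + 14.003074 + 15.994915
    = 60.000000 + 9.070425 + 14.003074 + 15.994915 = 99.068414

99.0684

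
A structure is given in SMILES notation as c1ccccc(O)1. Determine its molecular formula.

Atom tally by fragment:
  benzene ring core → C:6 H:6
  (− 1 ring H displaced by substituents)
  + OH → O:1 H:1
Element totals:
  C: 6
  H: 6
  O: 1

C6H6O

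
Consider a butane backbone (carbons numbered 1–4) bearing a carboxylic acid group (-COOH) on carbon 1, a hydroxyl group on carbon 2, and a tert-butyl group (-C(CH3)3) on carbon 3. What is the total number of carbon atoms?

9

Atom tally by fragment:
  HOOCCH2 → C:2 H:3 O:2
  CH(OH) → C:1 H:2 O:1
  CH(C(CH3)3) → C:5 H:10
  CH3 → C:1 H:3
Element totals:
  C: 9
  H: 18
  O: 3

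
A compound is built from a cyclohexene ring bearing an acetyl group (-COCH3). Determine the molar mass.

124.18 g/mol

Atom tally by fragment:
  cyclohexene ring core → C:6 H:10
  (− 1 ring H displaced by substituents)
  + COCH3 → C:2 H:3 O:1
Element totals:
  C: 8
  H: 12
  O: 1
Molecular formula: C8H12O.
  M = 8(12.011) + 12(1.008) + 15.999
    = 96.088 + 12.096 + 15.999 = 124.183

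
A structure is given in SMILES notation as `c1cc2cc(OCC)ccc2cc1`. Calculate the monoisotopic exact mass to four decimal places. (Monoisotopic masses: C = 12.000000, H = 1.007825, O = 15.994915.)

172.0888

Atom tally by fragment:
  naphthalene ring system core → C:10 H:8
  (− 1 ring H displaced by substituents)
  + OC2H5 → C:2 H:5 O:1
Element totals:
  C: 12
  H: 12
  O: 1
Molecular formula: C12H12O.
  M = 12(12.0) + 12(1.007825) + 15.994915
    = 144.000000 + 12.093900 + 15.994915 = 172.088815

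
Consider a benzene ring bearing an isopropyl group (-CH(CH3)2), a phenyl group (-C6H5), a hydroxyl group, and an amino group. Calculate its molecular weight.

227.31 g/mol

Atom tally by fragment:
  benzene ring core → C:6 H:6
  (− 4 ring H displaced by substituents)
  + CH(CH3)2 → C:3 H:7
  + C6H5 → C:6 H:5
  + OH → O:1 H:1
  + NH2 → N:1 H:2
Element totals:
  C: 15
  H: 17
  N: 1
  O: 1
Molecular formula: C15H17NO.
  M = 15(12.011) + 17(1.008) + 14.007 + 15.999
    = 180.165 + 17.136 + 14.007 + 15.999 = 227.307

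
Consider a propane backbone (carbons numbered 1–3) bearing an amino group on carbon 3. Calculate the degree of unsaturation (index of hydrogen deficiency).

Atom tally by fragment:
  CH3 → C:1 H:3
  CH2 → C:1 H:2
  CH2NH2 → C:1 H:4 N:1
Element totals:
  C: 3
  H: 9
  N: 1
Molecular formula: C3H9N.
DoU = (2C + 2 + N − H − X) / 2 = (2·3 + 2 + 1 − 9 − 0) / 2 = 0.

0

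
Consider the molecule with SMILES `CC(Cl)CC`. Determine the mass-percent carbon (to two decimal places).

51.90%

Atom tally by fragment:
  CH3 → C:1 H:3
  CH(Cl) → C:1 H:1 Cl:1
  CH2 → C:1 H:2
  CH3 → C:1 H:3
Element totals:
  C: 4
  H: 9
  Cl: 1
Molecular formula: C4H9Cl.
Molar mass = 92.566 g/mol.
Mass from C: 4 × 12.011 = 48.044 g/mol.
%C = 48.044 / 92.566 × 100 = 51.90%.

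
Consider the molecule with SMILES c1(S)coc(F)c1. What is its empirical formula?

C4H3FOS

Atom tally by fragment:
  furan ring core → C:4 H:4 O:1
  (− 2 ring H displaced by substituents)
  + SH → S:1 H:1
  + F → F:1
Element totals:
  C: 4
  H: 3
  F: 1
  O: 1
  S: 1
Molecular formula: C4H3FOS.
gcd of subscripts (4, 1, 3, 1, 1) = 1, so the empirical formula equals the molecular formula.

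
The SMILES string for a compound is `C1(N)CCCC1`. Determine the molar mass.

Atom tally by fragment:
  cyclopentane ring core → C:5 H:10
  (− 1 ring H displaced by substituents)
  + NH2 → N:1 H:2
Element totals:
  C: 5
  H: 11
  N: 1
Molecular formula: C5H11N.
  M = 5(12.011) + 11(1.008) + 14.007
    = 60.055 + 11.088 + 14.007 = 85.150

85.15 g/mol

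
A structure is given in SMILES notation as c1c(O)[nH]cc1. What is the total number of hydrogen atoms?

5

Atom tally by fragment:
  pyrrole ring core → C:4 H:5 N:1
  (− 1 ring H displaced by substituents)
  + OH → O:1 H:1
Element totals:
  C: 4
  H: 5
  N: 1
  O: 1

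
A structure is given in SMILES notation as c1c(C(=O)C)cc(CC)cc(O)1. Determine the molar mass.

164.20 g/mol

Atom tally by fragment:
  benzene ring core → C:6 H:6
  (− 3 ring H displaced by substituents)
  + COCH3 → C:2 H:3 O:1
  + C2H5 → C:2 H:5
  + OH → O:1 H:1
Element totals:
  C: 10
  H: 12
  O: 2
Molecular formula: C10H12O2.
  M = 10(12.011) + 12(1.008) + 2(15.999)
    = 120.110 + 12.096 + 31.998 = 164.204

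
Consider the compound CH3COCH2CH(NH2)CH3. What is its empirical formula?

C5H11NO

Atom tally by fragment:
  CH3COCH2 → C:3 H:5 O:1
  CH(NH2) → C:1 H:3 N:1
  CH3 → C:1 H:3
Element totals:
  C: 5
  H: 11
  N: 1
  O: 1
Molecular formula: C5H11NO.
gcd of subscripts (5, 11, 1, 1) = 1, so the empirical formula equals the molecular formula.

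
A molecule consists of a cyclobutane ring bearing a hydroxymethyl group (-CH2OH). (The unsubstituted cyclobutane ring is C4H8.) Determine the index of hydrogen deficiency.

1

Atom tally by fragment:
  cyclobutane ring core → C:4 H:8
  (− 1 ring H displaced by substituents)
  + CH2OH → C:1 H:3 O:1
Element totals:
  C: 5
  H: 10
  O: 1
Molecular formula: C5H10O.
DoU = (2C + 2 + N − H − X) / 2 = (2·5 + 2 + 0 − 10 − 0) / 2 = 1.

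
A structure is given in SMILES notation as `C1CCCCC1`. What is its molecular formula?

Atom tally by fragment:
  cyclohexane ring core → C:6 H:12
Element totals:
  C: 6
  H: 12

C6H12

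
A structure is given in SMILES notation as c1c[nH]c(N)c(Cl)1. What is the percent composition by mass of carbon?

41.22%

Atom tally by fragment:
  pyrrole ring core → C:4 H:5 N:1
  (− 2 ring H displaced by substituents)
  + NH2 → N:1 H:2
  + Cl → Cl:1
Element totals:
  C: 4
  H: 5
  Cl: 1
  N: 2
Molecular formula: C4H5ClN2.
Molar mass = 116.548 g/mol.
Mass from C: 4 × 12.011 = 48.044 g/mol.
%C = 48.044 / 116.548 × 100 = 41.22%.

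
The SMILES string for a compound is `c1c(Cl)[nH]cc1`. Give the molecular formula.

Atom tally by fragment:
  pyrrole ring core → C:4 H:5 N:1
  (− 1 ring H displaced by substituents)
  + Cl → Cl:1
Element totals:
  C: 4
  H: 4
  Cl: 1
  N: 1

C4H4ClN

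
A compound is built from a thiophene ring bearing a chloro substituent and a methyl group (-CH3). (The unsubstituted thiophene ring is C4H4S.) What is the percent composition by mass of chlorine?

26.73%

Atom tally by fragment:
  thiophene ring core → C:4 H:4 S:1
  (− 2 ring H displaced by substituents)
  + Cl → Cl:1
  + CH3 → C:1 H:3
Element totals:
  C: 5
  H: 5
  Cl: 1
  S: 1
Molecular formula: C5H5ClS.
Molar mass = 132.605 g/mol.
Mass from Cl: 1 × 35.45 = 35.450 g/mol.
%Cl = 35.450 / 132.605 × 100 = 26.73%.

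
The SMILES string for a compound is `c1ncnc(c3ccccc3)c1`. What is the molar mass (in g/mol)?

156.19 g/mol

Atom tally by fragment:
  pyrimidine ring core → C:4 H:4 N:2
  (− 1 ring H displaced by substituents)
  + C6H5 → C:6 H:5
Element totals:
  C: 10
  H: 8
  N: 2
Molecular formula: C10H8N2.
  M = 10(12.011) + 8(1.008) + 2(14.007)
    = 120.110 + 8.064 + 28.014 = 156.188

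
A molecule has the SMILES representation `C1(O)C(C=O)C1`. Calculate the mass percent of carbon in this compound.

55.81%

Atom tally by fragment:
  cyclopropane ring core → C:3 H:6
  (− 2 ring H displaced by substituents)
  + OH → O:1 H:1
  + CHO → C:1 H:1 O:1
Element totals:
  C: 4
  H: 6
  O: 2
Molecular formula: C4H6O2.
Molar mass = 86.090 g/mol.
Mass from C: 4 × 12.011 = 48.044 g/mol.
%C = 48.044 / 86.090 × 100 = 55.81%.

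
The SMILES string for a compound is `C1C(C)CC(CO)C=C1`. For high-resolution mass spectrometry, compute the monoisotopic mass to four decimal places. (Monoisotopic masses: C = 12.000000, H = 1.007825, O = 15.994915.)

Atom tally by fragment:
  cyclohexene ring core → C:6 H:10
  (− 2 ring H displaced by substituents)
  + CH3 → C:1 H:3
  + CH2OH → C:1 H:3 O:1
Element totals:
  C: 8
  H: 14
  O: 1
Molecular formula: C8H14O.
  M = 8(12.0) + 14(1.007825) + 15.994915
    = 96.000000 + 14.109550 + 15.994915 = 126.104465

126.1045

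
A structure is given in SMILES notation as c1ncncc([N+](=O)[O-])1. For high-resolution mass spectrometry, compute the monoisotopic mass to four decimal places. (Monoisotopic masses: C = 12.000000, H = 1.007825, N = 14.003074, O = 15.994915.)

Atom tally by fragment:
  pyrimidine ring core → C:4 H:4 N:2
  (− 1 ring H displaced by substituents)
  + NO2 → N:1 O:2
Element totals:
  C: 4
  H: 3
  N: 3
  O: 2
Molecular formula: C4H3N3O2.
  M = 4(12.0) + 3(1.007825) + 3(14.003074) + 2(15.994915)
    = 48.000000 + 3.023475 + 42.009222 + 31.989830 = 125.022527

125.0225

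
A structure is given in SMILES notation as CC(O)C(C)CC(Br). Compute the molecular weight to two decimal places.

Atom tally by fragment:
  CH3 → C:1 H:3
  CH(OH) → C:1 H:2 O:1
  CH(CH3) → C:2 H:4
  CH2 → C:1 H:2
  CH2Br → C:1 H:2 Br:1
Element totals:
  C: 6
  H: 13
  Br: 1
  O: 1
Molecular formula: C6H13BrO.
  M = 6(12.011) + 13(1.008) + 79.904 + 15.999
    = 72.066 + 13.104 + 79.904 + 15.999 = 181.073

181.07 g/mol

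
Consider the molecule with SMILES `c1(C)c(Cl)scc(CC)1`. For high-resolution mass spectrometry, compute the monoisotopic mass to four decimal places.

Atom tally by fragment:
  thiophene ring core → C:4 H:4 S:1
  (− 3 ring H displaced by substituents)
  + CH3 → C:1 H:3
  + Cl → Cl:1
  + C2H5 → C:2 H:5
Element totals:
  C: 7
  H: 9
  Cl: 1
  S: 1
Molecular formula: C7H9ClS.
  M = 7(12.0) + 9(1.007825) + 34.968853 + 31.972071
    = 84.000000 + 9.070425 + 34.968853 + 31.972071 = 160.011349

160.0113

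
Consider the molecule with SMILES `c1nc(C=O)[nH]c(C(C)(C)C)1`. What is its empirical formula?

C8H12N2O

Atom tally by fragment:
  imidazole ring core → C:3 H:4 N:2
  (− 2 ring H displaced by substituents)
  + CHO → C:1 H:1 O:1
  + C(CH3)3 → C:4 H:9
Element totals:
  C: 8
  H: 12
  N: 2
  O: 1
Molecular formula: C8H12N2O.
gcd of subscripts (8, 12, 2, 1) = 1, so the empirical formula equals the molecular formula.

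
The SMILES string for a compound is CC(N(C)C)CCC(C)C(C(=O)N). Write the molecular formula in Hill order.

Atom tally by fragment:
  CH3 → C:1 H:3
  CH(N(CH3)2) → C:3 H:7 N:1
  CH2 → C:1 H:2
  CH2 → C:1 H:2
  CH(CH3) → C:2 H:4
  CH2CONH2 → C:2 H:4 O:1 N:1
Element totals:
  C: 10
  H: 22
  N: 2
  O: 1

C10H22N2O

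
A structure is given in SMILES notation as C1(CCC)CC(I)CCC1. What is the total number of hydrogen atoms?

17

Atom tally by fragment:
  cyclohexane ring core → C:6 H:12
  (− 2 ring H displaced by substituents)
  + CH2CH2CH3 → C:3 H:7
  + I → I:1
Element totals:
  C: 9
  H: 17
  I: 1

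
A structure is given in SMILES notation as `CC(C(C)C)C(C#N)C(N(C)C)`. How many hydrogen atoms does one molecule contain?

20

Atom tally by fragment:
  CH3 → C:1 H:3
  CH(CH(CH3)2) → C:4 H:8
  CH(CN) → C:2 H:1 N:1
  CH2N(CH3)2 → C:3 H:8 N:1
Element totals:
  C: 10
  H: 20
  N: 2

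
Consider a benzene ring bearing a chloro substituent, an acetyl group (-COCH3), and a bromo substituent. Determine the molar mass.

233.49 g/mol

Atom tally by fragment:
  benzene ring core → C:6 H:6
  (− 3 ring H displaced by substituents)
  + Cl → Cl:1
  + COCH3 → C:2 H:3 O:1
  + Br → Br:1
Element totals:
  C: 8
  H: 6
  Br: 1
  Cl: 1
  O: 1
Molecular formula: C8H6BrClO.
  M = 8(12.011) + 6(1.008) + 79.904 + 35.45 + 15.999
    = 96.088 + 6.048 + 79.904 + 35.450 + 15.999 = 233.489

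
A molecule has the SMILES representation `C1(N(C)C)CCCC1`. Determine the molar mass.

113.20 g/mol

Atom tally by fragment:
  cyclopentane ring core → C:5 H:10
  (− 1 ring H displaced by substituents)
  + N(CH3)2 → N:1 C:2 H:6
Element totals:
  C: 7
  H: 15
  N: 1
Molecular formula: C7H15N.
  M = 7(12.011) + 15(1.008) + 14.007
    = 84.077 + 15.120 + 14.007 = 113.204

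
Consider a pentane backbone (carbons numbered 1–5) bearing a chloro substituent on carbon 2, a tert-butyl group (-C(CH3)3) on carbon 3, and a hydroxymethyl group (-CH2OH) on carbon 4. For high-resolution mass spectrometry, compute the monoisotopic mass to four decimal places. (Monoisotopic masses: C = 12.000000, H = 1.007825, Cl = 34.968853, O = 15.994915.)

Atom tally by fragment:
  CH3 → C:1 H:3
  CH(Cl) → C:1 H:1 Cl:1
  CH(C(CH3)3) → C:5 H:10
  CH(CH2OH) → C:2 H:4 O:1
  CH3 → C:1 H:3
Element totals:
  C: 10
  H: 21
  Cl: 1
  O: 1
Molecular formula: C10H21ClO.
  M = 10(12.0) + 21(1.007825) + 34.968853 + 15.994915
    = 120.000000 + 21.164325 + 34.968853 + 15.994915 = 192.128093

192.1281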